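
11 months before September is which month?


September is month 9
9 - 11 = -2; wrap: -2 + 12 = 10

October


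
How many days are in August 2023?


August 2023

31 days


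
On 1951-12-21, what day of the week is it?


Date: December 21, 1951
Anchor: Jan 1, 1951. With p = 1951 - 1 = 1950: (p + p//4 - p//100 + p//400) mod 7 = (1950 + 487 - 19 + 4) mod 7 = 2422 mod 7 = 0 -> Monday (Mon=0 ... Sun=6)
Days before December (Jan-Nov): 334; offset = 334 + 21 - 1 = 354
Weekday index = (0 + 354) mod 7 = 4

Day of the week: Friday


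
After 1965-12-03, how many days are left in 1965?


Day of year: 337 of 365
Remaining = 365 - 337

28 days


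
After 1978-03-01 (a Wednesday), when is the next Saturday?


Current: Wednesday
Target: Saturday
Days ahead: 3

Next Saturday: 1978-03-04


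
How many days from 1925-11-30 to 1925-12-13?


From 1925-11-30 to 1925-12-13
1925-11-30: days before November = 31 + 28 + 31 + 30 + 31 + 30 + 31 + 31 + 30 + 31 = 304 (1925 is not a leap year); day of year = 304 + 30 = 334
1925-12-13: days before December = 31 + 28 + 31 + 30 + 31 + 30 + 31 + 31 + 30 + 31 + 30 = 334 (1925 is not a leap year); day of year = 334 + 13 = 347
Same year: 347 - 334 = 13

13 days


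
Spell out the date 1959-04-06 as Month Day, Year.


ISO 1959-04-06 parses as year=1959, month=04, day=06
Month 4 -> April

April 6, 1959


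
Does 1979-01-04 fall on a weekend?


Anchor: Jan 1, 1979. With p = 1979 - 1 = 1978: (p + p//4 - p//100 + p//400) mod 7 = (1978 + 494 - 19 + 4) mod 7 = 2457 mod 7 = 0 -> Monday (Mon=0 ... Sun=6)
Day of year: 4; offset = 3
Weekday index = (0 + 3) mod 7 = 3 -> Thursday
Weekend days: Saturday, Sunday

No


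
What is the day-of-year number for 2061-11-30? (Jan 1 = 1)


Date: November 30, 2061
Days in months 1 through 10: 304
Plus 30 days in November

Day of year: 334


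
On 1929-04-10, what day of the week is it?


Date: April 10, 1929
Anchor: Jan 1, 1929. With p = 1929 - 1 = 1928: (p + p//4 - p//100 + p//400) mod 7 = (1928 + 482 - 19 + 4) mod 7 = 2395 mod 7 = 1 -> Tuesday (Mon=0 ... Sun=6)
Days before April (Jan-Mar): 90; offset = 90 + 10 - 1 = 99
Weekday index = (1 + 99) mod 7 = 2

Day of the week: Wednesday


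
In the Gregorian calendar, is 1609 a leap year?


Gregorian leap year rule: divisible by 4, but not by 100, unless also by 400.
1609 is not divisible by 4 -> not a leap year

No


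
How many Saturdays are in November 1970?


November 1970 has 30 days
Anchor: Jan 1, 1970. With p = 1970 - 1 = 1969: (p + p//4 - p//100 + p//400) mod 7 = (1969 + 492 - 19 + 4) mod 7 = 2446 mod 7 = 3 -> Thursday (Mon=0 ... Sun=6)
Days before November (Jan-Oct): 304; November 1 index = (3 + 304) mod 7 = 6 -> Sunday
First Saturday is November 7
Saturdays: 7, 14, 21, 28

4 Saturdays


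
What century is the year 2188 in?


Century = (year - 1) // 100 + 1
= (2188 - 1) // 100 + 1
= 2187 // 100 + 1
= 21 + 1

22nd century


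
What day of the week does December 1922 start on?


Target: December 1, 1922
Anchor: Jan 1, 1922. With p = 1922 - 1 = 1921: (p + p//4 - p//100 + p//400) mod 7 = (1921 + 480 - 19 + 4) mod 7 = 2386 mod 7 = 6 -> Sunday (Mon=0 ... Sun=6)
Days before December (Jan-Nov): 334 days
Weekday index = (6 + 334) mod 7 = 4

Friday


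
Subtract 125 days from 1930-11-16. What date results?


Start: 1930-11-16, subtract 125 days
Back 16 days from November 16 reaches October 31, 1930 -> 109 left
October 1930 has 31 days -> back to September 30, 1930 -> 78 left
September 1930 has 30 days -> back to August 31, 1930 -> 48 left
August 1930 has 31 days -> back to July 31, 1930 -> 17 left
July 1930: 31 - 17 = 14 -> lands on July 14

Result: 1930-07-14


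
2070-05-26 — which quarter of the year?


Month: May (month 5)
Q1: Jan-Mar, Q2: Apr-Jun, Q3: Jul-Sep, Q4: Oct-Dec

Q2


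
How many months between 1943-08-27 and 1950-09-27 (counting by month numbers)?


From August 1943 to September 1950
7 years * 12 = 84 months, plus 1 month = 85

85 months


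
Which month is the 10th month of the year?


Month 10 of 12

October


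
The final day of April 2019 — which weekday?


April 2019 has 30 days
Anchor: Jan 1, 2019. With p = 2019 - 1 = 2018: (p + p//4 - p//100 + p//400) mod 7 = (2018 + 504 - 20 + 5) mod 7 = 2507 mod 7 = 1 -> Tuesday (Mon=0 ... Sun=6)
Days before April (Jan-Mar): 90; April 1 index = (1 + 90) mod 7 = 0 -> Monday
Last day offset: 30 - 1 = 29 days
Weekday index = (0 + 29) mod 7 = 1

Tuesday, April 30


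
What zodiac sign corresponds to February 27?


Date: February 27
Conventional tropical zodiac dates: Pisces from February 19 onward; Aries starts March 21
February 27 falls within the Pisces range

Pisces


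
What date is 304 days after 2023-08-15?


Start: 2023-08-15, add 304 days
August 2023 has 31 days: 31 - 15 = 16 days to August 31 -> 288 left
September 2023 has 30 days -> 258 left
October 2023 has 31 days -> 227 left
November 2023 has 30 days -> 197 left
December 2023 has 31 days -> 166 left
January 2024 has 31 days -> 135 left
February 2024 has 29 days -> 106 left
March 2024 has 31 days -> 75 left
April 2024 has 30 days -> 45 left
May 2024 has 31 days -> 14 left
June 2024: 14 <= 30 -> lands on June 14

Result: 2024-06-14


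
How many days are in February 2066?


February 2066 (leap year: no)

28 days


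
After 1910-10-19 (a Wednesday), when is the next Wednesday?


Current: Wednesday
Target: Wednesday
Days ahead: 7

Next Wednesday: 1910-10-26


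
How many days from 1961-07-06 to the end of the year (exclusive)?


Day of year: 187 of 365
Remaining = 365 - 187

178 days


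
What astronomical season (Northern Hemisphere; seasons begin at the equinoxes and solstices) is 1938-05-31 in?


Date: May 31
Astronomical Spring (approx.; exact equinox/solstice day varies by year): March 20 to June 20
May 31 falls within the Spring window

Spring


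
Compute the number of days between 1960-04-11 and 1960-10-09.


From 1960-04-11 to 1960-10-09
1960-04-11: days before April = 31 + 29 + 31 = 91 (1960 is a leap year); day of year = 91 + 11 = 102
1960-10-09: days before October = 31 + 29 + 31 + 30 + 31 + 30 + 31 + 31 + 30 = 274 (1960 is a leap year); day of year = 274 + 9 = 283
Same year: 283 - 102 = 181

181 days


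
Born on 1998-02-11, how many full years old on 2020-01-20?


Birth: 1998-02-11
Reference: 2020-01-20
Year difference: 2020 - 1998 = 22
Birthday not yet reached in 2020, subtract 1

21 years old


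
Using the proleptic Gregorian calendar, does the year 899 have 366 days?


Gregorian leap year rule: divisible by 4, but not by 100, unless also by 400.
899 is not divisible by 4 -> not a leap year

No


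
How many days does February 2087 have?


February 2087 (leap year: no)

28 days


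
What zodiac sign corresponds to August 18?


Date: August 18
Conventional tropical zodiac dates: Leo from July 23 onward; Virgo starts August 23
August 18 falls within the Leo range

Leo


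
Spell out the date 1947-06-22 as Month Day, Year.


ISO 1947-06-22 parses as year=1947, month=06, day=22
Month 6 -> June

June 22, 1947


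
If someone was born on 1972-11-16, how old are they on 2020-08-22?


Birth: 1972-11-16
Reference: 2020-08-22
Year difference: 2020 - 1972 = 48
Birthday not yet reached in 2020, subtract 1

47 years old


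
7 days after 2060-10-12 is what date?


Start: 2060-10-12, add 7 days
October 2060 has 31 days; 12 + 7 = 19 stays within October

Result: 2060-10-19


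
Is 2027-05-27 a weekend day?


Anchor: Jan 1, 2027. With p = 2027 - 1 = 2026: (p + p//4 - p//100 + p//400) mod 7 = (2026 + 506 - 20 + 5) mod 7 = 2517 mod 7 = 4 -> Friday (Mon=0 ... Sun=6)
Day of year: 147; offset = 146
Weekday index = (4 + 146) mod 7 = 3 -> Thursday
Weekend days: Saturday, Sunday

No


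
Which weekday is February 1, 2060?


Target: February 1, 2060
Anchor: Jan 1, 2060. With p = 2060 - 1 = 2059: (p + p//4 - p//100 + p//400) mod 7 = (2059 + 514 - 20 + 5) mod 7 = 2558 mod 7 = 3 -> Thursday (Mon=0 ... Sun=6)
Days before February (Jan): 31 days
Weekday index = (3 + 31) mod 7 = 6

Sunday


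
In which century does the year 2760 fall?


Century = (year - 1) // 100 + 1
= (2760 - 1) // 100 + 1
= 2759 // 100 + 1
= 27 + 1

28th century


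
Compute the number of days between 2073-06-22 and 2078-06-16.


From 2073-06-22 to 2078-06-16
2073-06-22: days before June = 31 + 28 + 31 + 30 + 31 = 151 (2073 is not a leap year); day of year = 151 + 22 = 173
2078-06-16: days before June = 31 + 28 + 31 + 30 + 31 = 151 (2078 is not a leap year); day of year = 151 + 16 = 167
Rest of 2073: 365 - 173 = 192
Full years 2074 (365), 2075 (365), 2076 (366), 2077 (365): 1461
Total = 192 + 1461 + 167 = 1820

1820 days


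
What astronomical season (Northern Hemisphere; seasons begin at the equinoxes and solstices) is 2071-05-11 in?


Date: May 11
Astronomical Spring (approx.; exact equinox/solstice day varies by year): March 20 to June 20
May 11 falls within the Spring window

Spring


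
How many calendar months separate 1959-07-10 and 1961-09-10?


From July 1959 to September 1961
2 years * 12 = 24 months, plus 2 months = 26

26 months


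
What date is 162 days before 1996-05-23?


Start: 1996-05-23, subtract 162 days
Back 23 days from May 23 reaches April 30, 1996 -> 139 left
April 1996 has 30 days -> back to March 31, 1996 -> 109 left
March 1996 has 31 days -> back to February 29, 1996 -> 78 left
February 1996 has 29 days -> back to January 31, 1996 -> 49 left
January 1996 has 31 days -> back to December 31, 1995 -> 18 left
December 1995: 31 - 18 = 13 -> lands on December 13

Result: 1995-12-13


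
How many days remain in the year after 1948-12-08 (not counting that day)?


Day of year: 343 of 366
Remaining = 366 - 343

23 days


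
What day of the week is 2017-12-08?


Date: December 8, 2017
Anchor: Jan 1, 2017. With p = 2017 - 1 = 2016: (p + p//4 - p//100 + p//400) mod 7 = (2016 + 504 - 20 + 5) mod 7 = 2505 mod 7 = 6 -> Sunday (Mon=0 ... Sun=6)
Days before December (Jan-Nov): 334; offset = 334 + 8 - 1 = 341
Weekday index = (6 + 341) mod 7 = 4

Day of the week: Friday


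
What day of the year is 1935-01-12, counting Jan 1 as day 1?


Date: January 12, 1935
No months before January
Plus 12 days in January

Day of year: 12


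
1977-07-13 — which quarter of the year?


Month: July (month 7)
Q1: Jan-Mar, Q2: Apr-Jun, Q3: Jul-Sep, Q4: Oct-Dec

Q3


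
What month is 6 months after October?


October is month 10
10 + 6 = 16; wrap: 16 - 12 = 4

April


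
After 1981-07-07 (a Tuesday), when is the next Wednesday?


Current: Tuesday
Target: Wednesday
Days ahead: 1

Next Wednesday: 1981-07-08


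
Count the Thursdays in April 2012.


April 2012 has 30 days
Anchor: Jan 1, 2012. With p = 2012 - 1 = 2011: (p + p//4 - p//100 + p//400) mod 7 = (2011 + 502 - 20 + 5) mod 7 = 2498 mod 7 = 6 -> Sunday (Mon=0 ... Sun=6)
Days before April (Jan-Mar): 91; April 1 index = (6 + 91) mod 7 = 6 -> Sunday
First Thursday is April 5
Thursdays: 5, 12, 19, 26

4 Thursdays


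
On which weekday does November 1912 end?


November 1912 has 30 days
Anchor: Jan 1, 1912. With p = 1912 - 1 = 1911: (p + p//4 - p//100 + p//400) mod 7 = (1911 + 477 - 19 + 4) mod 7 = 2373 mod 7 = 0 -> Monday (Mon=0 ... Sun=6)
Days before November (Jan-Oct): 305; November 1 index = (0 + 305) mod 7 = 4 -> Friday
Last day offset: 30 - 1 = 29 days
Weekday index = (4 + 29) mod 7 = 5

Saturday, November 30


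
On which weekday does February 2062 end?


February 2062 has 28 days
Anchor: Jan 1, 2062. With p = 2062 - 1 = 2061: (p + p//4 - p//100 + p//400) mod 7 = (2061 + 515 - 20 + 5) mod 7 = 2561 mod 7 = 6 -> Sunday (Mon=0 ... Sun=6)
Days before February (Jan): 31; February 1 index = (6 + 31) mod 7 = 2 -> Wednesday
Last day offset: 28 - 1 = 27 days
Weekday index = (2 + 27) mod 7 = 1

Tuesday, February 28


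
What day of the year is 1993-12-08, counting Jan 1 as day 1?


Date: December 8, 1993
Days in months 1 through 11: 334
Plus 8 days in December

Day of year: 342


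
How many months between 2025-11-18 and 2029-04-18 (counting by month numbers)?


From November 2025 to April 2029
4 years * 12 = 48 months, minus 7 months = 41

41 months


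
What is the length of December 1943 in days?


December 1943

31 days


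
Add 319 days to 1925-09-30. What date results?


Start: 1925-09-30, add 319 days
September 30 is the last day of September 1925 -> 319 left
October 1925 has 31 days -> 288 left
November 1925 has 30 days -> 258 left
December 1925 has 31 days -> 227 left
January 1926 has 31 days -> 196 left
February 1926 has 28 days -> 168 left
March 1926 has 31 days -> 137 left
April 1926 has 30 days -> 107 left
May 1926 has 31 days -> 76 left
June 1926 has 30 days -> 46 left
July 1926 has 31 days -> 15 left
August 1926: 15 <= 31 -> lands on August 15

Result: 1926-08-15


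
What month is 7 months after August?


August is month 8
8 + 7 = 15; wrap: 15 - 12 = 3

March


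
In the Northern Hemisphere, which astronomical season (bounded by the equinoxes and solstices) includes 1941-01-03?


Date: January 3
Astronomical Winter (approx.; exact equinox/solstice day varies by year): December 21 to March 19
January 3 falls within the Winter window

Winter


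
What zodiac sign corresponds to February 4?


Date: February 4
Conventional tropical zodiac dates: Aquarius from January 20 onward; Pisces starts February 19
February 4 falls within the Aquarius range

Aquarius


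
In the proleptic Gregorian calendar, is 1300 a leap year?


Gregorian leap year rule: divisible by 4, but not by 100, unless also by 400.
1300 is divisible by 100 but not 400 -> not a leap year

No


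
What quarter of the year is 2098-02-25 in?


Month: February (month 2)
Q1: Jan-Mar, Q2: Apr-Jun, Q3: Jul-Sep, Q4: Oct-Dec

Q1


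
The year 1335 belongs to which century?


Century = (year - 1) // 100 + 1
= (1335 - 1) // 100 + 1
= 1334 // 100 + 1
= 13 + 1

14th century


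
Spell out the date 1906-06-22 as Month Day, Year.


ISO 1906-06-22 parses as year=1906, month=06, day=22
Month 6 -> June

June 22, 1906


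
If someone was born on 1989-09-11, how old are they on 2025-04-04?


Birth: 1989-09-11
Reference: 2025-04-04
Year difference: 2025 - 1989 = 36
Birthday not yet reached in 2025, subtract 1

35 years old


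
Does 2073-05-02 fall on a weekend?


Anchor: Jan 1, 2073. With p = 2073 - 1 = 2072: (p + p//4 - p//100 + p//400) mod 7 = (2072 + 518 - 20 + 5) mod 7 = 2575 mod 7 = 6 -> Sunday (Mon=0 ... Sun=6)
Day of year: 122; offset = 121
Weekday index = (6 + 121) mod 7 = 1 -> Tuesday
Weekend days: Saturday, Sunday

No


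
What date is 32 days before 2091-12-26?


Start: 2091-12-26, subtract 32 days
Back 26 days from December 26 reaches November 30, 2091 -> 6 left
November 2091: 30 - 6 = 24 -> lands on November 24

Result: 2091-11-24


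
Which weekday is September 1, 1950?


Target: September 1, 1950
Anchor: Jan 1, 1950. With p = 1950 - 1 = 1949: (p + p//4 - p//100 + p//400) mod 7 = (1949 + 487 - 19 + 4) mod 7 = 2421 mod 7 = 6 -> Sunday (Mon=0 ... Sun=6)
Days before September (Jan-Aug): 243 days
Weekday index = (6 + 243) mod 7 = 4

Friday


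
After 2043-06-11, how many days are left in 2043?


Day of year: 162 of 365
Remaining = 365 - 162

203 days


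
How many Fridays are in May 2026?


May 2026 has 31 days
Anchor: Jan 1, 2026. With p = 2026 - 1 = 2025: (p + p//4 - p//100 + p//400) mod 7 = (2025 + 506 - 20 + 5) mod 7 = 2516 mod 7 = 3 -> Thursday (Mon=0 ... Sun=6)
Days before May (Jan-Apr): 120; May 1 index = (3 + 120) mod 7 = 4 -> Friday
First Friday is May 1
Fridays: 1, 8, 15, 22, 29

5 Fridays


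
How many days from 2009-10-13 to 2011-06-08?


From 2009-10-13 to 2011-06-08
2009-10-13: days before October = 31 + 28 + 31 + 30 + 31 + 30 + 31 + 31 + 30 = 273 (2009 is not a leap year); day of year = 273 + 13 = 286
2011-06-08: days before June = 31 + 28 + 31 + 30 + 31 = 151 (2011 is not a leap year); day of year = 151 + 8 = 159
Rest of 2009: 365 - 286 = 79
Full years 2010 (365): 365
Total = 79 + 365 + 159 = 603

603 days


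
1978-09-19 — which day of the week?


Date: September 19, 1978
Anchor: Jan 1, 1978. With p = 1978 - 1 = 1977: (p + p//4 - p//100 + p//400) mod 7 = (1977 + 494 - 19 + 4) mod 7 = 2456 mod 7 = 6 -> Sunday (Mon=0 ... Sun=6)
Days before September (Jan-Aug): 243; offset = 243 + 19 - 1 = 261
Weekday index = (6 + 261) mod 7 = 1

Day of the week: Tuesday


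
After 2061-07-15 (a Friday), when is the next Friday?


Current: Friday
Target: Friday
Days ahead: 7

Next Friday: 2061-07-22


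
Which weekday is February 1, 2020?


Target: February 1, 2020
Anchor: Jan 1, 2020. With p = 2020 - 1 = 2019: (p + p//4 - p//100 + p//400) mod 7 = (2019 + 504 - 20 + 5) mod 7 = 2508 mod 7 = 2 -> Wednesday (Mon=0 ... Sun=6)
Days before February (Jan): 31 days
Weekday index = (2 + 31) mod 7 = 5

Saturday


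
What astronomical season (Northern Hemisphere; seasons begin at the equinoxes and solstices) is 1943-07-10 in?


Date: July 10
Astronomical Summer (approx.; exact equinox/solstice day varies by year): June 21 to September 21
July 10 falls within the Summer window

Summer


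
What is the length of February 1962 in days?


February 1962 (leap year: no)

28 days


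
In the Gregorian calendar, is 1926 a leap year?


Gregorian leap year rule: divisible by 4, but not by 100, unless also by 400.
1926 is not divisible by 4 -> not a leap year

No


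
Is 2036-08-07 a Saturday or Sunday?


Anchor: Jan 1, 2036. With p = 2036 - 1 = 2035: (p + p//4 - p//100 + p//400) mod 7 = (2035 + 508 - 20 + 5) mod 7 = 2528 mod 7 = 1 -> Tuesday (Mon=0 ... Sun=6)
Day of year: 220; offset = 219
Weekday index = (1 + 219) mod 7 = 3 -> Thursday
Weekend days: Saturday, Sunday

No


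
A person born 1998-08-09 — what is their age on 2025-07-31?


Birth: 1998-08-09
Reference: 2025-07-31
Year difference: 2025 - 1998 = 27
Birthday not yet reached in 2025, subtract 1

26 years old


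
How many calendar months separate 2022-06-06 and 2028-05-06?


From June 2022 to May 2028
6 years * 12 = 72 months, minus 1 month = 71

71 months


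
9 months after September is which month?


September is month 9
9 + 9 = 18; wrap: 18 - 12 = 6

June


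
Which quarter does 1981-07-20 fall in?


Month: July (month 7)
Q1: Jan-Mar, Q2: Apr-Jun, Q3: Jul-Sep, Q4: Oct-Dec

Q3


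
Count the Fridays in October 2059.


October 2059 has 31 days
Anchor: Jan 1, 2059. With p = 2059 - 1 = 2058: (p + p//4 - p//100 + p//400) mod 7 = (2058 + 514 - 20 + 5) mod 7 = 2557 mod 7 = 2 -> Wednesday (Mon=0 ... Sun=6)
Days before October (Jan-Sep): 273; October 1 index = (2 + 273) mod 7 = 2 -> Wednesday
First Friday is October 3
Fridays: 3, 10, 17, 24, 31

5 Fridays


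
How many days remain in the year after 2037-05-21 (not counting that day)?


Day of year: 141 of 365
Remaining = 365 - 141

224 days


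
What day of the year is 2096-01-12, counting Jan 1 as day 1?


Date: January 12, 2096
No months before January
Plus 12 days in January

Day of year: 12


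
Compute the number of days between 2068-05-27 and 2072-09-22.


From 2068-05-27 to 2072-09-22
2068-05-27: days before May = 31 + 29 + 31 + 30 = 121 (2068 is a leap year); day of year = 121 + 27 = 148
2072-09-22: days before September = 31 + 29 + 31 + 30 + 31 + 30 + 31 + 31 = 244 (2072 is a leap year); day of year = 244 + 22 = 266
Rest of 2068: 366 - 148 = 218
Full years 2069 (365), 2070 (365), 2071 (365): 1095
Total = 218 + 1095 + 266 = 1579

1579 days


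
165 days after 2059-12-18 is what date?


Start: 2059-12-18, add 165 days
December 2059 has 31 days: 31 - 18 = 13 days to December 31 -> 152 left
January 2060 has 31 days -> 121 left
February 2060 has 29 days -> 92 left
March 2060 has 31 days -> 61 left
April 2060 has 30 days -> 31 left
May 2060: 31 <= 31 -> lands on May 31

Result: 2060-05-31


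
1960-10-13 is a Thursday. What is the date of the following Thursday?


Current: Thursday
Target: Thursday
Days ahead: 7

Next Thursday: 1960-10-20


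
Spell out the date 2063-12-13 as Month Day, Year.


ISO 2063-12-13 parses as year=2063, month=12, day=13
Month 12 -> December

December 13, 2063


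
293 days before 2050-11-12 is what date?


Start: 2050-11-12, subtract 293 days
Back 12 days from November 12 reaches October 31, 2050 -> 281 left
October 2050 has 31 days -> back to September 30, 2050 -> 250 left
September 2050 has 30 days -> back to August 31, 2050 -> 220 left
August 2050 has 31 days -> back to July 31, 2050 -> 189 left
July 2050 has 31 days -> back to June 30, 2050 -> 158 left
June 2050 has 30 days -> back to May 31, 2050 -> 128 left
May 2050 has 31 days -> back to April 30, 2050 -> 97 left
April 2050 has 30 days -> back to March 31, 2050 -> 67 left
March 2050 has 31 days -> back to February 28, 2050 -> 36 left
February 2050 has 28 days -> back to January 31, 2050 -> 8 left
January 2050: 31 - 8 = 23 -> lands on January 23

Result: 2050-01-23


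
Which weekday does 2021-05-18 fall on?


Date: May 18, 2021
Anchor: Jan 1, 2021. With p = 2021 - 1 = 2020: (p + p//4 - p//100 + p//400) mod 7 = (2020 + 505 - 20 + 5) mod 7 = 2510 mod 7 = 4 -> Friday (Mon=0 ... Sun=6)
Days before May (Jan-Apr): 120; offset = 120 + 18 - 1 = 137
Weekday index = (4 + 137) mod 7 = 1

Day of the week: Tuesday


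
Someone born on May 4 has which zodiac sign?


Date: May 4
Conventional tropical zodiac dates: Taurus from April 20 onward; Gemini starts May 21
May 4 falls within the Taurus range

Taurus


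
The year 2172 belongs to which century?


Century = (year - 1) // 100 + 1
= (2172 - 1) // 100 + 1
= 2171 // 100 + 1
= 21 + 1

22nd century


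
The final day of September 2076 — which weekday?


September 2076 has 30 days
Anchor: Jan 1, 2076. With p = 2076 - 1 = 2075: (p + p//4 - p//100 + p//400) mod 7 = (2075 + 518 - 20 + 5) mod 7 = 2578 mod 7 = 2 -> Wednesday (Mon=0 ... Sun=6)
Days before September (Jan-Aug): 244; September 1 index = (2 + 244) mod 7 = 1 -> Tuesday
Last day offset: 30 - 1 = 29 days
Weekday index = (1 + 29) mod 7 = 2

Wednesday, September 30


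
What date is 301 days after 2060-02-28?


Start: 2060-02-28, add 301 days
February 2060 has 29 days: 29 - 28 = 1 day to February 29 -> 300 left
March 2060 has 31 days -> 269 left
April 2060 has 30 days -> 239 left
May 2060 has 31 days -> 208 left
June 2060 has 30 days -> 178 left
July 2060 has 31 days -> 147 left
August 2060 has 31 days -> 116 left
September 2060 has 30 days -> 86 left
October 2060 has 31 days -> 55 left
November 2060 has 30 days -> 25 left
December 2060: 25 <= 31 -> lands on December 25

Result: 2060-12-25


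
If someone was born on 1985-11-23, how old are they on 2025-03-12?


Birth: 1985-11-23
Reference: 2025-03-12
Year difference: 2025 - 1985 = 40
Birthday not yet reached in 2025, subtract 1

39 years old


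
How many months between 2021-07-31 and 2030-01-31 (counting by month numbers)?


From July 2021 to January 2030
9 years * 12 = 108 months, minus 6 months = 102

102 months


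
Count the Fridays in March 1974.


March 1974 has 31 days
Anchor: Jan 1, 1974. With p = 1974 - 1 = 1973: (p + p//4 - p//100 + p//400) mod 7 = (1973 + 493 - 19 + 4) mod 7 = 2451 mod 7 = 1 -> Tuesday (Mon=0 ... Sun=6)
Days before March (Jan-Feb): 59; March 1 index = (1 + 59) mod 7 = 4 -> Friday
First Friday is March 1
Fridays: 1, 8, 15, 22, 29

5 Fridays


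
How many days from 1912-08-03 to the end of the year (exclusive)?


Day of year: 216 of 366
Remaining = 366 - 216

150 days


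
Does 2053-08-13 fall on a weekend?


Anchor: Jan 1, 2053. With p = 2053 - 1 = 2052: (p + p//4 - p//100 + p//400) mod 7 = (2052 + 513 - 20 + 5) mod 7 = 2550 mod 7 = 2 -> Wednesday (Mon=0 ... Sun=6)
Day of year: 225; offset = 224
Weekday index = (2 + 224) mod 7 = 2 -> Wednesday
Weekend days: Saturday, Sunday

No


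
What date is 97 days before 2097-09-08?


Start: 2097-09-08, subtract 97 days
Back 8 days from September 8 reaches August 31, 2097 -> 89 left
August 2097 has 31 days -> back to July 31, 2097 -> 58 left
July 2097 has 31 days -> back to June 30, 2097 -> 27 left
June 2097: 30 - 27 = 3 -> lands on June 3

Result: 2097-06-03


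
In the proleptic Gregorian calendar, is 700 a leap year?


Gregorian leap year rule: divisible by 4, but not by 100, unless also by 400.
700 is divisible by 100 but not 400 -> not a leap year

No


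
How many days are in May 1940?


May 1940

31 days


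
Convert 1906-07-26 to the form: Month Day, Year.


ISO 1906-07-26 parses as year=1906, month=07, day=26
Month 7 -> July

July 26, 1906


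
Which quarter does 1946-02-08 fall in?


Month: February (month 2)
Q1: Jan-Mar, Q2: Apr-Jun, Q3: Jul-Sep, Q4: Oct-Dec

Q1


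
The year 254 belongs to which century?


Century = (year - 1) // 100 + 1
= (254 - 1) // 100 + 1
= 253 // 100 + 1
= 2 + 1

3rd century


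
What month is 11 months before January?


January is month 1
1 - 11 = -10; wrap: -10 + 12 = 2

February


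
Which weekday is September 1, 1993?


Target: September 1, 1993
Anchor: Jan 1, 1993. With p = 1993 - 1 = 1992: (p + p//4 - p//100 + p//400) mod 7 = (1992 + 498 - 19 + 4) mod 7 = 2475 mod 7 = 4 -> Friday (Mon=0 ... Sun=6)
Days before September (Jan-Aug): 243 days
Weekday index = (4 + 243) mod 7 = 2

Wednesday


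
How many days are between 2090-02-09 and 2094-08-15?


From 2090-02-09 to 2094-08-15
2090-02-09: days before February = 31; day of year = 31 + 9 = 40
2094-08-15: days before August = 31 + 28 + 31 + 30 + 31 + 30 + 31 = 212 (2094 is not a leap year); day of year = 212 + 15 = 227
Rest of 2090: 365 - 40 = 325
Full years 2091 (365), 2092 (366), 2093 (365): 1096
Total = 325 + 1096 + 227 = 1648

1648 days


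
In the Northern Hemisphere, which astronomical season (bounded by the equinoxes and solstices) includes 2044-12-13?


Date: December 13
Astronomical Autumn (approx.; exact equinox/solstice day varies by year): September 22 to December 20
December 13 falls within the Autumn window

Autumn


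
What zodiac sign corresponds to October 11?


Date: October 11
Conventional tropical zodiac dates: Libra from September 23 onward; Scorpio starts October 23
October 11 falls within the Libra range

Libra


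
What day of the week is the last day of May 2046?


May 2046 has 31 days
Anchor: Jan 1, 2046. With p = 2046 - 1 = 2045: (p + p//4 - p//100 + p//400) mod 7 = (2045 + 511 - 20 + 5) mod 7 = 2541 mod 7 = 0 -> Monday (Mon=0 ... Sun=6)
Days before May (Jan-Apr): 120; May 1 index = (0 + 120) mod 7 = 1 -> Tuesday
Last day offset: 31 - 1 = 30 days
Weekday index = (1 + 30) mod 7 = 3

Thursday, May 31


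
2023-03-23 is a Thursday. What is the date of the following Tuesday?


Current: Thursday
Target: Tuesday
Days ahead: 5

Next Tuesday: 2023-03-28


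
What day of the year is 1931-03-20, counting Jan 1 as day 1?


Date: March 20, 1931
Days in months 1 through 2: 59
Plus 20 days in March

Day of year: 79


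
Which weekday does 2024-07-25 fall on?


Date: July 25, 2024
Anchor: Jan 1, 2024. With p = 2024 - 1 = 2023: (p + p//4 - p//100 + p//400) mod 7 = (2023 + 505 - 20 + 5) mod 7 = 2513 mod 7 = 0 -> Monday (Mon=0 ... Sun=6)
Days before July (Jan-Jun): 182; offset = 182 + 25 - 1 = 206
Weekday index = (0 + 206) mod 7 = 3

Day of the week: Thursday


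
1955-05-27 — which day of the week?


Date: May 27, 1955
Anchor: Jan 1, 1955. With p = 1955 - 1 = 1954: (p + p//4 - p//100 + p//400) mod 7 = (1954 + 488 - 19 + 4) mod 7 = 2427 mod 7 = 5 -> Saturday (Mon=0 ... Sun=6)
Days before May (Jan-Apr): 120; offset = 120 + 27 - 1 = 146
Weekday index = (5 + 146) mod 7 = 4

Day of the week: Friday


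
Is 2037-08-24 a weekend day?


Anchor: Jan 1, 2037. With p = 2037 - 1 = 2036: (p + p//4 - p//100 + p//400) mod 7 = (2036 + 509 - 20 + 5) mod 7 = 2530 mod 7 = 3 -> Thursday (Mon=0 ... Sun=6)
Day of year: 236; offset = 235
Weekday index = (3 + 235) mod 7 = 0 -> Monday
Weekend days: Saturday, Sunday

No


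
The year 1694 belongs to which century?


Century = (year - 1) // 100 + 1
= (1694 - 1) // 100 + 1
= 1693 // 100 + 1
= 16 + 1

17th century


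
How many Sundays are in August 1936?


August 1936 has 31 days
Anchor: Jan 1, 1936. With p = 1936 - 1 = 1935: (p + p//4 - p//100 + p//400) mod 7 = (1935 + 483 - 19 + 4) mod 7 = 2403 mod 7 = 2 -> Wednesday (Mon=0 ... Sun=6)
Days before August (Jan-Jul): 213; August 1 index = (2 + 213) mod 7 = 5 -> Saturday
First Sunday is August 2
Sundays: 2, 9, 16, 23, 30

5 Sundays


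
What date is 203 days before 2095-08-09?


Start: 2095-08-09, subtract 203 days
Back 9 days from August 9 reaches July 31, 2095 -> 194 left
July 2095 has 31 days -> back to June 30, 2095 -> 163 left
June 2095 has 30 days -> back to May 31, 2095 -> 133 left
May 2095 has 31 days -> back to April 30, 2095 -> 102 left
April 2095 has 30 days -> back to March 31, 2095 -> 72 left
March 2095 has 31 days -> back to February 28, 2095 -> 41 left
February 2095 has 28 days -> back to January 31, 2095 -> 13 left
January 2095: 31 - 13 = 18 -> lands on January 18

Result: 2095-01-18


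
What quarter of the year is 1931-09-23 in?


Month: September (month 9)
Q1: Jan-Mar, Q2: Apr-Jun, Q3: Jul-Sep, Q4: Oct-Dec

Q3


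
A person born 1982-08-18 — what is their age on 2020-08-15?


Birth: 1982-08-18
Reference: 2020-08-15
Year difference: 2020 - 1982 = 38
Birthday not yet reached in 2020, subtract 1

37 years old


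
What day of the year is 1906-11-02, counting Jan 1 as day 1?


Date: November 2, 1906
Days in months 1 through 10: 304
Plus 2 days in November

Day of year: 306


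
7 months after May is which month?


May is month 5
5 + 7 = 12

December


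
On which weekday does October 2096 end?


October 2096 has 31 days
Anchor: Jan 1, 2096. With p = 2096 - 1 = 2095: (p + p//4 - p//100 + p//400) mod 7 = (2095 + 523 - 20 + 5) mod 7 = 2603 mod 7 = 6 -> Sunday (Mon=0 ... Sun=6)
Days before October (Jan-Sep): 274; October 1 index = (6 + 274) mod 7 = 0 -> Monday
Last day offset: 31 - 1 = 30 days
Weekday index = (0 + 30) mod 7 = 2

Wednesday, October 31


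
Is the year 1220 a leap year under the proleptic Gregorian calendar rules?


Gregorian leap year rule: divisible by 4, but not by 100, unless also by 400.
1220 is divisible by 4 but not 100 -> leap year

Yes


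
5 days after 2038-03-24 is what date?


Start: 2038-03-24, add 5 days
March 2038 has 31 days; 24 + 5 = 29 stays within March

Result: 2038-03-29


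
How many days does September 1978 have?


September 1978

30 days


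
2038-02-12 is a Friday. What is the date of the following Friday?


Current: Friday
Target: Friday
Days ahead: 7

Next Friday: 2038-02-19


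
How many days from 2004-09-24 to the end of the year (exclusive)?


Day of year: 268 of 366
Remaining = 366 - 268

98 days


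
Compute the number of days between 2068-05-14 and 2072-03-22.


From 2068-05-14 to 2072-03-22
2068-05-14: days before May = 31 + 29 + 31 + 30 = 121 (2068 is a leap year); day of year = 121 + 14 = 135
2072-03-22: days before March = 31 + 29 = 60 (2072 is a leap year); day of year = 60 + 22 = 82
Rest of 2068: 366 - 135 = 231
Full years 2069 (365), 2070 (365), 2071 (365): 1095
Total = 231 + 1095 + 82 = 1408

1408 days


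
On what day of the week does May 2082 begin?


Target: May 1, 2082
Anchor: Jan 1, 2082. With p = 2082 - 1 = 2081: (p + p//4 - p//100 + p//400) mod 7 = (2081 + 520 - 20 + 5) mod 7 = 2586 mod 7 = 3 -> Thursday (Mon=0 ... Sun=6)
Days before May (Jan-Apr): 120 days
Weekday index = (3 + 120) mod 7 = 4

Friday


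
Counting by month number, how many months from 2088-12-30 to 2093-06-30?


From December 2088 to June 2093
5 years * 12 = 60 months, minus 6 months = 54

54 months


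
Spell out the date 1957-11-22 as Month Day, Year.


ISO 1957-11-22 parses as year=1957, month=11, day=22
Month 11 -> November

November 22, 1957


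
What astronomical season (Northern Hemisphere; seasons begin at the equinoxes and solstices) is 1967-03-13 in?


Date: March 13
Astronomical Winter (approx.; exact equinox/solstice day varies by year): December 21 to March 19
March 13 falls within the Winter window

Winter


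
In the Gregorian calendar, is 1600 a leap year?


Gregorian leap year rule: divisible by 4, but not by 100, unless also by 400.
1600 is divisible by 400 -> leap year

Yes


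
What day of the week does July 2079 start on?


Target: July 1, 2079
Anchor: Jan 1, 2079. With p = 2079 - 1 = 2078: (p + p//4 - p//100 + p//400) mod 7 = (2078 + 519 - 20 + 5) mod 7 = 2582 mod 7 = 6 -> Sunday (Mon=0 ... Sun=6)
Days before July (Jan-Jun): 181 days
Weekday index = (6 + 181) mod 7 = 5

Saturday


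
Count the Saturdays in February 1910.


February 1910 has 28 days
Anchor: Jan 1, 1910. With p = 1910 - 1 = 1909: (p + p//4 - p//100 + p//400) mod 7 = (1909 + 477 - 19 + 4) mod 7 = 2371 mod 7 = 5 -> Saturday (Mon=0 ... Sun=6)
Days before February (Jan): 31; February 1 index = (5 + 31) mod 7 = 1 -> Tuesday
First Saturday is February 5
Saturdays: 5, 12, 19, 26

4 Saturdays


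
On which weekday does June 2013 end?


June 2013 has 30 days
Anchor: Jan 1, 2013. With p = 2013 - 1 = 2012: (p + p//4 - p//100 + p//400) mod 7 = (2012 + 503 - 20 + 5) mod 7 = 2500 mod 7 = 1 -> Tuesday (Mon=0 ... Sun=6)
Days before June (Jan-May): 151; June 1 index = (1 + 151) mod 7 = 5 -> Saturday
Last day offset: 30 - 1 = 29 days
Weekday index = (5 + 29) mod 7 = 6

Sunday, June 30


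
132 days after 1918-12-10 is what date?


Start: 1918-12-10, add 132 days
December 1918 has 31 days: 31 - 10 = 21 days to December 31 -> 111 left
January 1919 has 31 days -> 80 left
February 1919 has 28 days -> 52 left
March 1919 has 31 days -> 21 left
April 1919: 21 <= 30 -> lands on April 21

Result: 1919-04-21


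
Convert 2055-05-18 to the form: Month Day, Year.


ISO 2055-05-18 parses as year=2055, month=05, day=18
Month 5 -> May

May 18, 2055


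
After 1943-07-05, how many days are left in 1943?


Day of year: 186 of 365
Remaining = 365 - 186

179 days


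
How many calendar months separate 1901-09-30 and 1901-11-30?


From September 1901 to November 1901
0 years * 12 = 0 months, plus 2 months = 2

2 months


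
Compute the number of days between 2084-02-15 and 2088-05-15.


From 2084-02-15 to 2088-05-15
2084-02-15: days before February = 31; day of year = 31 + 15 = 46
2088-05-15: days before May = 31 + 29 + 31 + 30 = 121 (2088 is a leap year); day of year = 121 + 15 = 136
Rest of 2084: 366 - 46 = 320
Full years 2085 (365), 2086 (365), 2087 (365): 1095
Total = 320 + 1095 + 136 = 1551

1551 days


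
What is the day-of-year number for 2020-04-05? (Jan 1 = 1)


Date: April 5, 2020
Days in months 1 through 3: 91
Plus 5 days in April

Day of year: 96


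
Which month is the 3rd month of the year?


Month 3 of 12

March


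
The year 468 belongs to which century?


Century = (year - 1) // 100 + 1
= (468 - 1) // 100 + 1
= 467 // 100 + 1
= 4 + 1

5th century


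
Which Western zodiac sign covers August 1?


Date: August 1
Conventional tropical zodiac dates: Leo from July 23 onward; Virgo starts August 23
August 1 falls within the Leo range

Leo


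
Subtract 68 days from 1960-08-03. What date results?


Start: 1960-08-03, subtract 68 days
Back 3 days from August 3 reaches July 31, 1960 -> 65 left
July 1960 has 31 days -> back to June 30, 1960 -> 34 left
June 1960 has 30 days -> back to May 31, 1960 -> 4 left
May 1960: 31 - 4 = 27 -> lands on May 27

Result: 1960-05-27


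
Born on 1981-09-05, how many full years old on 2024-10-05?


Birth: 1981-09-05
Reference: 2024-10-05
Year difference: 2024 - 1981 = 43

43 years old


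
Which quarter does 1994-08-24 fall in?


Month: August (month 8)
Q1: Jan-Mar, Q2: Apr-Jun, Q3: Jul-Sep, Q4: Oct-Dec

Q3


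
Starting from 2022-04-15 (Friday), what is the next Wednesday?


Current: Friday
Target: Wednesday
Days ahead: 5

Next Wednesday: 2022-04-20


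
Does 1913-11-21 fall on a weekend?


Anchor: Jan 1, 1913. With p = 1913 - 1 = 1912: (p + p//4 - p//100 + p//400) mod 7 = (1912 + 478 - 19 + 4) mod 7 = 2375 mod 7 = 2 -> Wednesday (Mon=0 ... Sun=6)
Day of year: 325; offset = 324
Weekday index = (2 + 324) mod 7 = 4 -> Friday
Weekend days: Saturday, Sunday

No


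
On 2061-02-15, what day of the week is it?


Date: February 15, 2061
Anchor: Jan 1, 2061. With p = 2061 - 1 = 2060: (p + p//4 - p//100 + p//400) mod 7 = (2060 + 515 - 20 + 5) mod 7 = 2560 mod 7 = 5 -> Saturday (Mon=0 ... Sun=6)
Days before February (Jan): 31; offset = 31 + 15 - 1 = 45
Weekday index = (5 + 45) mod 7 = 1

Day of the week: Tuesday


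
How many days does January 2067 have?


January 2067

31 days


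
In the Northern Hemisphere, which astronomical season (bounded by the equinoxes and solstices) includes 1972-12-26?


Date: December 26
Astronomical Winter (approx.; exact equinox/solstice day varies by year): December 21 to March 19
December 26 falls within the Winter window

Winter


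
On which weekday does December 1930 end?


December 1930 has 31 days
Anchor: Jan 1, 1930. With p = 1930 - 1 = 1929: (p + p//4 - p//100 + p//400) mod 7 = (1929 + 482 - 19 + 4) mod 7 = 2396 mod 7 = 2 -> Wednesday (Mon=0 ... Sun=6)
Days before December (Jan-Nov): 334; December 1 index = (2 + 334) mod 7 = 0 -> Monday
Last day offset: 31 - 1 = 30 days
Weekday index = (0 + 30) mod 7 = 2

Wednesday, December 31


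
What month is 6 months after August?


August is month 8
8 + 6 = 14; wrap: 14 - 12 = 2

February


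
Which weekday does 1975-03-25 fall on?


Date: March 25, 1975
Anchor: Jan 1, 1975. With p = 1975 - 1 = 1974: (p + p//4 - p//100 + p//400) mod 7 = (1974 + 493 - 19 + 4) mod 7 = 2452 mod 7 = 2 -> Wednesday (Mon=0 ... Sun=6)
Days before March (Jan-Feb): 59; offset = 59 + 25 - 1 = 83
Weekday index = (2 + 83) mod 7 = 1

Day of the week: Tuesday


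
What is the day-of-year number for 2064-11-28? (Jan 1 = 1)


Date: November 28, 2064
Days in months 1 through 10: 305
Plus 28 days in November

Day of year: 333


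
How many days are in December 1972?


December 1972

31 days


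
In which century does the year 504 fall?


Century = (year - 1) // 100 + 1
= (504 - 1) // 100 + 1
= 503 // 100 + 1
= 5 + 1

6th century


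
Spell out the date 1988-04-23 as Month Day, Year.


ISO 1988-04-23 parses as year=1988, month=04, day=23
Month 4 -> April

April 23, 1988


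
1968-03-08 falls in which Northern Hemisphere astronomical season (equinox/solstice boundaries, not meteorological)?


Date: March 8
Astronomical Winter (approx.; exact equinox/solstice day varies by year): December 21 to March 19
March 8 falls within the Winter window

Winter


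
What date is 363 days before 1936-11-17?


Start: 1936-11-17, subtract 363 days
Back 17 days from November 17 reaches October 31, 1936 -> 346 left
October 1936 has 31 days -> back to September 30, 1936 -> 315 left
September 1936 has 30 days -> back to August 31, 1936 -> 285 left
August 1936 has 31 days -> back to July 31, 1936 -> 254 left
July 1936 has 31 days -> back to June 30, 1936 -> 223 left
June 1936 has 30 days -> back to May 31, 1936 -> 193 left
May 1936 has 31 days -> back to April 30, 1936 -> 162 left
April 1936 has 30 days -> back to March 31, 1936 -> 132 left
March 1936 has 31 days -> back to February 29, 1936 -> 101 left
February 1936 has 29 days -> back to January 31, 1936 -> 72 left
January 1936 has 31 days -> back to December 31, 1935 -> 41 left
December 1935 has 31 days -> back to November 30, 1935 -> 10 left
November 1935: 30 - 10 = 20 -> lands on November 20

Result: 1935-11-20
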